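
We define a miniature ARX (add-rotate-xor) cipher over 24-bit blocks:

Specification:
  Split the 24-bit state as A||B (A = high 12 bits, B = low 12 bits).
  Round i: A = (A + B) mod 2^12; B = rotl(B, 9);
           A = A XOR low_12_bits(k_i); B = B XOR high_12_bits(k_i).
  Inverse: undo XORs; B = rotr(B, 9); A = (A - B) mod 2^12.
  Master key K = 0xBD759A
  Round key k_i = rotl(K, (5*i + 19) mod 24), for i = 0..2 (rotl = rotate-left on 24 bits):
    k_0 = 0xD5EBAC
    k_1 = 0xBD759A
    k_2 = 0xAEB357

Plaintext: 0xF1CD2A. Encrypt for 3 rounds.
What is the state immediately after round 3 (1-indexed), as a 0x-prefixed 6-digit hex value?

0x110B72

s_0 = plaintext = 0xF1CD2A
s_1 = Round(s_0, k_0) = 0x7EA8FB
s_2 = Round(s_1, k_1) = 0x57FCC8
s_3 = Round(s_2, k_2) = 0x110B72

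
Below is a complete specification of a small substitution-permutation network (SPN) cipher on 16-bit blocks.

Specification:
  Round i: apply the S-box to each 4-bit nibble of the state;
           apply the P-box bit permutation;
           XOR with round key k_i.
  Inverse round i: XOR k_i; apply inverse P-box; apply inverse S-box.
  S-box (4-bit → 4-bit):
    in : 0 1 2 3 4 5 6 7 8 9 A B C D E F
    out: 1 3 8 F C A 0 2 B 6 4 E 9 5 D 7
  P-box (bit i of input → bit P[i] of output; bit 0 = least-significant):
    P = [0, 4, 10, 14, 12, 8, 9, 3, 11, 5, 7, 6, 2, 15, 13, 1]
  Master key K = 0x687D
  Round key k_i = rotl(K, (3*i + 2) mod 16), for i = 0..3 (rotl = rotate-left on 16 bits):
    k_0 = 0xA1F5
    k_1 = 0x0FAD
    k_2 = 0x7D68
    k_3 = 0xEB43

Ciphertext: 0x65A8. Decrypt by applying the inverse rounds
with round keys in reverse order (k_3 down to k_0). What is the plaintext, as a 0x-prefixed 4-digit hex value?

0x771C

s_0 = ciphertext = 0x65A8
s_1 = InvRound(s_0, k_3) = 0x534D
s_2 = InvRound(s_1, k_2) = 0xD1AD
s_3 = InvRound(s_2, k_1) = 0x70D4
s_4 = InvRound(s_3, k_0) = 0x771C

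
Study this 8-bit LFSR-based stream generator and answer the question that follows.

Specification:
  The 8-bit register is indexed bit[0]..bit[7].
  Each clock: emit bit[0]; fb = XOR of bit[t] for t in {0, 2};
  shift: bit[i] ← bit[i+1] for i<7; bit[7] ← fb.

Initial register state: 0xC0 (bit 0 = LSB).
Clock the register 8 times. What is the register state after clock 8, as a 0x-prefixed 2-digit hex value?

reg_0 = 0xC0
clock 1: out=0, reg = 0x60
clock 2: out=0, reg = 0x30
clock 3: out=0, reg = 0x18
clock 4: out=0, reg = 0x0C
clock 5: out=0, reg = 0x86
clock 6: out=0, reg = 0xC3
clock 7: out=1, reg = 0xE1
clock 8: out=1, reg = 0xF0

0xF0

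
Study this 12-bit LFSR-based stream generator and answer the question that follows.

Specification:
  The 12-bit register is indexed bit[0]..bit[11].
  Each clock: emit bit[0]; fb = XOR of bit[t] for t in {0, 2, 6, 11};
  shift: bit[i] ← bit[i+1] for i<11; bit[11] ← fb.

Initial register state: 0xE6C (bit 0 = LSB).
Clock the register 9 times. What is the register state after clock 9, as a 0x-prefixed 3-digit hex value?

0xC2F

reg_0 = 0xE6C
clock 1: out=0, reg = 0xF36
clock 2: out=0, reg = 0x79B
clock 3: out=1, reg = 0xBCD
clock 4: out=1, reg = 0x5E6
clock 5: out=0, reg = 0x2F3
clock 6: out=1, reg = 0x179
clock 7: out=1, reg = 0x0BC
clock 8: out=0, reg = 0x85E
clock 9: out=0, reg = 0xC2F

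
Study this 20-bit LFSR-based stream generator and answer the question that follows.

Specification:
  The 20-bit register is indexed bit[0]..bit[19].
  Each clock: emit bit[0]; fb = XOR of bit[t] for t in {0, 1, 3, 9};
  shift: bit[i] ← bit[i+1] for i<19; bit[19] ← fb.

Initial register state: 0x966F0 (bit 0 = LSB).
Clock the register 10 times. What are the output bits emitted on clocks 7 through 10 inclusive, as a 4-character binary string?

reg_0 = 0x966F0
clock 1: out=0, reg = 0xCB378
clock 2: out=0, reg = 0x659BC
clock 3: out=0, reg = 0xB2CDE
clock 4: out=0, reg = 0x5966F
clock 5: out=1, reg = 0x2CB37
clock 6: out=1, reg = 0x9659B
clock 7: out=1, reg = 0xCB2CD
clock 8: out=1, reg = 0xE5966
clock 9: out=0, reg = 0xF2CB3
clock 10: out=1, reg = 0x79659

1101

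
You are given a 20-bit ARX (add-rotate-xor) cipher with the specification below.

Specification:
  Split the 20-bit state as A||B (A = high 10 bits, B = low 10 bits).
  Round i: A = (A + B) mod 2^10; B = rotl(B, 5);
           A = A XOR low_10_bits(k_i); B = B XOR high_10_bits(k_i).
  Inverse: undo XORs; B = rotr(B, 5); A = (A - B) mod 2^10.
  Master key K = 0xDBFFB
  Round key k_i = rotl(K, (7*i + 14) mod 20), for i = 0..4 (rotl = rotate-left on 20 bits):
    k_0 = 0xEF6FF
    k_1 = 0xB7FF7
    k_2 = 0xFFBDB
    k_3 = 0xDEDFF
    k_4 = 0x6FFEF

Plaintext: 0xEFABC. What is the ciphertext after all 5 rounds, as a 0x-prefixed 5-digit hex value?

s_0 = plaintext = 0xEFABC
s_1 = Round(s_0, k_0) = 0x21428
s_2 = Round(s_1, k_1) = 0xD6BDE
s_3 = Round(s_2, k_2) = 0x38C20
s_4 = Round(s_3, k_3) = 0x3F37A
s_5 = Round(s_4, k_4) = 0xE66E4

0xE66E4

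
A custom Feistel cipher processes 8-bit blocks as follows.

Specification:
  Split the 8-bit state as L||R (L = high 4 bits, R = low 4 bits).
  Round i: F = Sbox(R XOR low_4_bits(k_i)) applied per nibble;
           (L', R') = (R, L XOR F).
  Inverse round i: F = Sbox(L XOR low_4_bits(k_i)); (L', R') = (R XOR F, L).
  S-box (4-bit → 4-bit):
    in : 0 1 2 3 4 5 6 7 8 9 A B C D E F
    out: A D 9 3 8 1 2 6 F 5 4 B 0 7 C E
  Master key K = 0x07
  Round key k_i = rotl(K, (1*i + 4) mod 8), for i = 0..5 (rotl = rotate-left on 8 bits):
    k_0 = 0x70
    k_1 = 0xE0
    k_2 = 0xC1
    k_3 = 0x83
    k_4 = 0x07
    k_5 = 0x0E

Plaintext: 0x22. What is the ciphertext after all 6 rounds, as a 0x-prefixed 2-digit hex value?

s_0 = plaintext = 0x22
s_1 = Round(s_0, k_0) = 0x2B
s_2 = Round(s_1, k_1) = 0xB9
s_3 = Round(s_2, k_2) = 0x94
s_4 = Round(s_3, k_3) = 0x4F
s_5 = Round(s_4, k_4) = 0xFB
s_6 = Round(s_5, k_5) = 0xBE

0xBE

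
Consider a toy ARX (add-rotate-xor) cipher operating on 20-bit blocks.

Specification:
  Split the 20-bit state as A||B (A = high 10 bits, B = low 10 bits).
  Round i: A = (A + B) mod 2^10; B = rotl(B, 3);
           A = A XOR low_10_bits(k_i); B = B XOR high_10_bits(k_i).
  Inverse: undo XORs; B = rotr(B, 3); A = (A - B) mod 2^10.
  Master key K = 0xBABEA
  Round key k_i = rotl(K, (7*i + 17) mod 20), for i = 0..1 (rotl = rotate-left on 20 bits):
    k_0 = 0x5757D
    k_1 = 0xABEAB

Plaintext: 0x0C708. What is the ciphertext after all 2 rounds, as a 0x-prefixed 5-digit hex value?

s_0 = plaintext = 0x0C708
s_1 = Round(s_0, k_0) = 0x9111B
s_2 = Round(s_1, k_1) = 0x7D275

0x7D275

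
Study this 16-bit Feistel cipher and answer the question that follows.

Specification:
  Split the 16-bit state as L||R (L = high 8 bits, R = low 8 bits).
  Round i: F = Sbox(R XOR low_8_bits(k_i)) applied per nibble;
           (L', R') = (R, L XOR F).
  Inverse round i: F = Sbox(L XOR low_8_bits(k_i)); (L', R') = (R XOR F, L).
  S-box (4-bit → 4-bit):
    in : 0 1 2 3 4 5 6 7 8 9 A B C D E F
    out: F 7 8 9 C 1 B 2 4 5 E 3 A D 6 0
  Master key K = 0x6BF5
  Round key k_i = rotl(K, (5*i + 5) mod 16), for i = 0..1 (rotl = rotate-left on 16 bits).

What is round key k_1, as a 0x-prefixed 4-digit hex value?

0xD5AF

K = 0x6BF5
k_0 = rotl(K, (5*0+5) mod 16) = rotl(K, 5) = 0x7EAD
k_1 = rotl(K, (5*1+5) mod 16) = rotl(K, 10) = 0xD5AF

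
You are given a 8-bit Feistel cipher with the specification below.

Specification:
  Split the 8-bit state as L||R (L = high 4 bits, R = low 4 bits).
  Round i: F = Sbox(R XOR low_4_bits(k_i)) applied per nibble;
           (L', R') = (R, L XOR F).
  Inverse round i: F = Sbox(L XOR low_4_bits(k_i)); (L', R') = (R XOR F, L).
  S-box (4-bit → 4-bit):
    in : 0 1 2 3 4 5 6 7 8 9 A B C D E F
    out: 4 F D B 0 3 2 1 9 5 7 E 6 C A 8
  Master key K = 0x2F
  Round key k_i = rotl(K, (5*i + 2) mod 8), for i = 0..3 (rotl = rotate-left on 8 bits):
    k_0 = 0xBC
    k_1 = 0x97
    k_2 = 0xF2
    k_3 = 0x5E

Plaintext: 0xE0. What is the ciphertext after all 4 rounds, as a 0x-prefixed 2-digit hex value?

s_0 = plaintext = 0xE0
s_1 = Round(s_0, k_0) = 0x08
s_2 = Round(s_1, k_1) = 0x88
s_3 = Round(s_2, k_2) = 0x8F
s_4 = Round(s_3, k_3) = 0xF7

0xF7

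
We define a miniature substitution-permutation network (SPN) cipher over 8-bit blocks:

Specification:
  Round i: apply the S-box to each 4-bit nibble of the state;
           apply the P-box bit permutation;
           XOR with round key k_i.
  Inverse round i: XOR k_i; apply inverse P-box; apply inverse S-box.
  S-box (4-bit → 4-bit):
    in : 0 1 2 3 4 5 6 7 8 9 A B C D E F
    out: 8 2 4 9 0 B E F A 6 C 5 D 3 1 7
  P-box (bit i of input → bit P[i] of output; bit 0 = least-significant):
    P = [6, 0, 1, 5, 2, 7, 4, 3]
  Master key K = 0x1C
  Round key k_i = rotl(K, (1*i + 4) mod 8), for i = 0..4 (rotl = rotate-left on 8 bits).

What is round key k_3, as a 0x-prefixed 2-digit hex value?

0x0E

K = 0x1C
k_0 = rotl(K, (1*0+4) mod 8) = rotl(K, 4) = 0xC1
k_1 = rotl(K, (1*1+4) mod 8) = rotl(K, 5) = 0x83
k_2 = rotl(K, (1*2+4) mod 8) = rotl(K, 6) = 0x07
k_3 = rotl(K, (1*3+4) mod 8) = rotl(K, 7) = 0x0E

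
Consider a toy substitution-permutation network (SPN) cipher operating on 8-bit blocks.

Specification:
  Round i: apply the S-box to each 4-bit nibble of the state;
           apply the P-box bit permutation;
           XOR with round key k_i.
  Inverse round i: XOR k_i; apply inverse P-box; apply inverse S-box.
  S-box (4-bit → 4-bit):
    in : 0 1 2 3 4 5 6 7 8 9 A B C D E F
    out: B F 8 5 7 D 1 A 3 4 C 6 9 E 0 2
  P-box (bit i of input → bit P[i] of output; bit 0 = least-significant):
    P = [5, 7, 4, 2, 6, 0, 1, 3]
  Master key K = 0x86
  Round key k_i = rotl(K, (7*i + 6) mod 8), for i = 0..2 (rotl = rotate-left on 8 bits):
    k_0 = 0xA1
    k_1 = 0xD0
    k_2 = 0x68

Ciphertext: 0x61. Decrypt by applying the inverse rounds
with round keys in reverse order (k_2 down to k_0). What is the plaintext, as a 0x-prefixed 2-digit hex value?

s_0 = ciphertext = 0x61
s_1 = InvRound(s_0, k_2) = 0x7E
s_2 = InvRound(s_1, k_1) = 0xA0
s_3 = InvRound(s_2, k_0) = 0xFE

0xFE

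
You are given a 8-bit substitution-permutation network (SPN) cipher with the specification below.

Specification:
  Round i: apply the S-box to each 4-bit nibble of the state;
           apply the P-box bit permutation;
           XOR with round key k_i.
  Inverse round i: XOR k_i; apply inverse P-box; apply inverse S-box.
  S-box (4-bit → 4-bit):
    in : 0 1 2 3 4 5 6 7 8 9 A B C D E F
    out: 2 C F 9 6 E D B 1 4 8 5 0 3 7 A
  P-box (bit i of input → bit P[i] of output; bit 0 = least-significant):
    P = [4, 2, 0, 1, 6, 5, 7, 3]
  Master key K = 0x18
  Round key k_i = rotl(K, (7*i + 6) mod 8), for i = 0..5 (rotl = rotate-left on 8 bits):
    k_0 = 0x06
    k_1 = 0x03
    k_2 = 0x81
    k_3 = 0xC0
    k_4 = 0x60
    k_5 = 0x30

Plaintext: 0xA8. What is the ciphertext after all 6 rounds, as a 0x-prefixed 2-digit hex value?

0x55

s_0 = plaintext = 0xA8
s_1 = Round(s_0, k_0) = 0x1E
s_2 = Round(s_1, k_1) = 0x9E
s_3 = Round(s_2, k_2) = 0x14
s_4 = Round(s_3, k_3) = 0x4D
s_5 = Round(s_4, k_4) = 0xD4
s_6 = Round(s_5, k_5) = 0x55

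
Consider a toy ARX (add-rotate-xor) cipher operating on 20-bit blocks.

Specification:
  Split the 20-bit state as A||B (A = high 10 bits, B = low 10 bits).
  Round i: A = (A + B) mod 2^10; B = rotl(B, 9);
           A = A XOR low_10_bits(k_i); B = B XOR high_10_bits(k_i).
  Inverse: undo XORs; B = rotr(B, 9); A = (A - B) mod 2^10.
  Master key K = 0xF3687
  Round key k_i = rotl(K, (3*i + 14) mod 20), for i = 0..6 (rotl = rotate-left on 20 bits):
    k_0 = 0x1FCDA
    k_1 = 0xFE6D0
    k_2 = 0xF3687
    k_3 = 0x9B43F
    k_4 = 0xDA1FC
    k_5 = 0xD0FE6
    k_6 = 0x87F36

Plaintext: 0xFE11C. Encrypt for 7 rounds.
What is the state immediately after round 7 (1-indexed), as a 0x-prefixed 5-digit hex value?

0xDA0F9

s_0 = plaintext = 0xFE11C
s_1 = Round(s_0, k_0) = 0x738F1
s_2 = Round(s_1, k_1) = 0x1BD81
s_3 = Round(s_2, k_2) = 0xDDD0D
s_4 = Round(s_3, k_3) = 0x2ECEB
s_5 = Round(s_4, k_4) = 0x1691D
s_6 = Round(s_5, k_5) = 0xA45CD
s_7 = Round(s_6, k_6) = 0xDA0F9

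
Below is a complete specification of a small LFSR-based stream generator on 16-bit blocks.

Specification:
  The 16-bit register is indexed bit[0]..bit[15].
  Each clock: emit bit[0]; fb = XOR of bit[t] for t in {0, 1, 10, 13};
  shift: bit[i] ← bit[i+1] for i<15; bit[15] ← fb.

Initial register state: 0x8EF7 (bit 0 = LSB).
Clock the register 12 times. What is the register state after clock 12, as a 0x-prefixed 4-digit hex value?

reg_0 = 0x8EF7
clock 1: out=1, reg = 0xC77B
clock 2: out=1, reg = 0xE3BD
clock 3: out=1, reg = 0x71DE
clock 4: out=0, reg = 0x38EF
clock 5: out=1, reg = 0x9C77
clock 6: out=1, reg = 0xCE3B
clock 7: out=1, reg = 0xE71D
clock 8: out=1, reg = 0xF38E
clock 9: out=0, reg = 0x79C7
clock 10: out=1, reg = 0xBCE3
clock 11: out=1, reg = 0x5E71
clock 12: out=1, reg = 0x2F38

0x2F38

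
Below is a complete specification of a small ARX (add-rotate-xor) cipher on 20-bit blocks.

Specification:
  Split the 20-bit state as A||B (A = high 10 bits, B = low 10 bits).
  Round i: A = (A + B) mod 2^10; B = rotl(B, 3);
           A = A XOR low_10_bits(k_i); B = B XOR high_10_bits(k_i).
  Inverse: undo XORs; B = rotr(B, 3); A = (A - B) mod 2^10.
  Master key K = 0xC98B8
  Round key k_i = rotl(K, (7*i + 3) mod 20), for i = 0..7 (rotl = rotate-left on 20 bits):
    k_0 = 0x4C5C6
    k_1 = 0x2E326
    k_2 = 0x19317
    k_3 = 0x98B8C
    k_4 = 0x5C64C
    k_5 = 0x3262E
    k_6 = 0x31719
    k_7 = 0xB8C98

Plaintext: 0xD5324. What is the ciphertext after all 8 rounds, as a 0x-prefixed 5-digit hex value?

s_0 = plaintext = 0xD5324
s_1 = Round(s_0, k_0) = 0xEF817
s_2 = Round(s_1, k_1) = 0x3CC00
s_3 = Round(s_2, k_2) = 0xF9064
s_4 = Round(s_3, k_3) = 0xF1142
s_5 = Round(s_4, k_4) = 0xD2B63
s_6 = Round(s_5, k_5) = 0x20FD7
s_7 = Round(s_6, k_6) = 0xD0E7A
s_8 = Round(s_7, k_7) = 0x49537

0x49537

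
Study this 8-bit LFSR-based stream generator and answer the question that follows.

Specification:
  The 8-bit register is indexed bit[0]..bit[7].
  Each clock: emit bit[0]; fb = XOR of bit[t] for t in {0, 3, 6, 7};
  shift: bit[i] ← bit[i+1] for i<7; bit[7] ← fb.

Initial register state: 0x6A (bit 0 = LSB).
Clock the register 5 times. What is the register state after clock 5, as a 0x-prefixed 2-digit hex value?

0xD3

reg_0 = 0x6A
clock 1: out=0, reg = 0x35
clock 2: out=1, reg = 0x9A
clock 3: out=0, reg = 0x4D
clock 4: out=1, reg = 0xA6
clock 5: out=0, reg = 0xD3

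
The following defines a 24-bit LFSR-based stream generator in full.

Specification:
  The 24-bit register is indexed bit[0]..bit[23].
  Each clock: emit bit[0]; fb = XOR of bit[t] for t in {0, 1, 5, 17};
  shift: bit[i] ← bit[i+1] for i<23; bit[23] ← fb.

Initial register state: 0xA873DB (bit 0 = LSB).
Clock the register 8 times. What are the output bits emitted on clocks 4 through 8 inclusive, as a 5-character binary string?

11011

reg_0 = 0xA873DB
clock 1: out=1, reg = 0x5439ED
clock 2: out=1, reg = 0x2A1CF6
clock 3: out=0, reg = 0x950E7B
clock 4: out=1, reg = 0xCA873D
clock 5: out=1, reg = 0xE5439E
clock 6: out=0, reg = 0xF2A1CF
clock 7: out=1, reg = 0xF950E7
clock 8: out=1, reg = 0xFCA873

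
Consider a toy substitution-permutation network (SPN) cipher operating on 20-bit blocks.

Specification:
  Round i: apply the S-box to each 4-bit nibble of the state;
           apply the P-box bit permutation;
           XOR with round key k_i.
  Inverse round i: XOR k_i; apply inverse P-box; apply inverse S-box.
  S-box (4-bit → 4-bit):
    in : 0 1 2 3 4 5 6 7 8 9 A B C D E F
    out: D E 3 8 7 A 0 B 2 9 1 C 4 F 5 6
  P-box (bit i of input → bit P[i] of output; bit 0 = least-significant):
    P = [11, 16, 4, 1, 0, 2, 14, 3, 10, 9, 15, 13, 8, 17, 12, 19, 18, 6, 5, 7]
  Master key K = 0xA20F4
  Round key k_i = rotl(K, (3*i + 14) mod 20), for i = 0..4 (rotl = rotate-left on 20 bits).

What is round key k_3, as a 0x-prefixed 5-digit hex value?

K = 0xA20F4
k_0 = rotl(K, (3*0+14) mod 20) = rotl(K, 14) = 0xD2883
k_1 = rotl(K, (3*1+14) mod 20) = rotl(K, 17) = 0x9441E
k_2 = rotl(K, (3*2+14) mod 20) = rotl(K, 0) = 0xA20F4
k_3 = rotl(K, (3*3+14) mod 20) = rotl(K, 3) = 0x107A5

0x107A5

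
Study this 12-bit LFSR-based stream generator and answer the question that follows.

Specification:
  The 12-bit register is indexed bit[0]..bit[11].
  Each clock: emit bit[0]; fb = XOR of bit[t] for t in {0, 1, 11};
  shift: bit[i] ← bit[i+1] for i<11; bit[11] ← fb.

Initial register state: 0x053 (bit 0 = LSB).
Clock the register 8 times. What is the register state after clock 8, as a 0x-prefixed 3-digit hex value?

0xD60

reg_0 = 0x053
clock 1: out=1, reg = 0x029
clock 2: out=1, reg = 0x814
clock 3: out=0, reg = 0xC0A
clock 4: out=0, reg = 0x605
clock 5: out=1, reg = 0xB02
clock 6: out=0, reg = 0x581
clock 7: out=1, reg = 0xAC0
clock 8: out=0, reg = 0xD60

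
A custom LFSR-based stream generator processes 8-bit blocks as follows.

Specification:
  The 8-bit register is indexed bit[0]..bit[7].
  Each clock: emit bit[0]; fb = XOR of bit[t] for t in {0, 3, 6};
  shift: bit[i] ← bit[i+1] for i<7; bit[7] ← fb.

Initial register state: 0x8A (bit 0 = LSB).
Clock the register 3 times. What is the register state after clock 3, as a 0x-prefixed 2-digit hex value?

reg_0 = 0x8A
clock 1: out=0, reg = 0xC5
clock 2: out=1, reg = 0x62
clock 3: out=0, reg = 0xB1

0xB1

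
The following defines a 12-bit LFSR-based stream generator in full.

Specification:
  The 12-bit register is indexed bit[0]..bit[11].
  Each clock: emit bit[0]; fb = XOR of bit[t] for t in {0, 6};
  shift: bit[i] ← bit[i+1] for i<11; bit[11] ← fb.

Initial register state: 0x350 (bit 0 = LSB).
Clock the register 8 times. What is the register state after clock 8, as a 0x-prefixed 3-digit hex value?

0x1D3

reg_0 = 0x350
clock 1: out=0, reg = 0x9A8
clock 2: out=0, reg = 0x4D4
clock 3: out=0, reg = 0xA6A
clock 4: out=0, reg = 0xD35
clock 5: out=1, reg = 0xE9A
clock 6: out=0, reg = 0x74D
clock 7: out=1, reg = 0x3A6
clock 8: out=0, reg = 0x1D3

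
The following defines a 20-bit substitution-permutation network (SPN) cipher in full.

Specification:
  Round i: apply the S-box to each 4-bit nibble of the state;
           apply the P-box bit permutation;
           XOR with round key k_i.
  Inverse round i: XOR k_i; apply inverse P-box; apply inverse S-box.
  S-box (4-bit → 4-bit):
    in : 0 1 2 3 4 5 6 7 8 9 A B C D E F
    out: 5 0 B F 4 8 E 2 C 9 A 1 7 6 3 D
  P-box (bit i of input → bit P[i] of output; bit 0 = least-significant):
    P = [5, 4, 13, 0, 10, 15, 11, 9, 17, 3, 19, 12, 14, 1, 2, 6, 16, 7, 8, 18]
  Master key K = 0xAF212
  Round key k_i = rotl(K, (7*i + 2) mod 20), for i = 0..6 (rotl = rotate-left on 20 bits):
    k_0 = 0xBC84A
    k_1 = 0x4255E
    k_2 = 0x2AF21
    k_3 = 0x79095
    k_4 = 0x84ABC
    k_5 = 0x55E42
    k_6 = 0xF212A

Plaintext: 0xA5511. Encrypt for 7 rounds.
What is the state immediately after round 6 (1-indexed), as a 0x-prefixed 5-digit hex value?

s_0 = plaintext = 0xA5511
s_1 = Round(s_0, k_0) = 0xFD88A
s_2 = Round(s_1, k_1) = 0x93E49
s_3 = Round(s_2, k_2) = 0x5E74E
s_4 = Round(s_3, k_3) = 0x3D8AF
s_5 = Round(s_4, k_4) = 0x5F91B
s_6 = Round(s_5, k_5) = 0x30E26
s_7 = Round(s_6, k_6) = 0x8C6B7

0x30E26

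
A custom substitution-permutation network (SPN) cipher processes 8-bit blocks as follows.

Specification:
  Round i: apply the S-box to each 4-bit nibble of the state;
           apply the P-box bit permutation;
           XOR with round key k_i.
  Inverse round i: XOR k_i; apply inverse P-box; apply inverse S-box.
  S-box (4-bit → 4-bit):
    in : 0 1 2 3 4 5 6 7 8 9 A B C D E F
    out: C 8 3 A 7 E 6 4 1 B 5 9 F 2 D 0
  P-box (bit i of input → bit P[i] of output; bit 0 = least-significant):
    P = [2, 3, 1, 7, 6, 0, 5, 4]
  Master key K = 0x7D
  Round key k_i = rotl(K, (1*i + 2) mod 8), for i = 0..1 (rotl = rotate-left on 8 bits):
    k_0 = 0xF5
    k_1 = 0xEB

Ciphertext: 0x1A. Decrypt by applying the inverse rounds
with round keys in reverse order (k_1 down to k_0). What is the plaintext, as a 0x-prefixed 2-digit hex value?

s_0 = ciphertext = 0x1A
s_1 = InvRound(s_0, k_1) = 0xC1
s_2 = InvRound(s_1, k_0) = 0x08

0x08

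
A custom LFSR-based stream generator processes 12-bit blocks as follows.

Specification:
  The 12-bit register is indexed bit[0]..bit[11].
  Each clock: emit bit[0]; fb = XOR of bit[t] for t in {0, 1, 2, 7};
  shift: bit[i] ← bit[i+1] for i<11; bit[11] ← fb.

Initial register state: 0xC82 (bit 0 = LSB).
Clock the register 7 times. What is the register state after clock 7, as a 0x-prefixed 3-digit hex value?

reg_0 = 0xC82
clock 1: out=0, reg = 0x641
clock 2: out=1, reg = 0xB20
clock 3: out=0, reg = 0x590
clock 4: out=0, reg = 0xAC8
clock 5: out=0, reg = 0xD64
clock 6: out=0, reg = 0xEB2
clock 7: out=0, reg = 0x759

0x759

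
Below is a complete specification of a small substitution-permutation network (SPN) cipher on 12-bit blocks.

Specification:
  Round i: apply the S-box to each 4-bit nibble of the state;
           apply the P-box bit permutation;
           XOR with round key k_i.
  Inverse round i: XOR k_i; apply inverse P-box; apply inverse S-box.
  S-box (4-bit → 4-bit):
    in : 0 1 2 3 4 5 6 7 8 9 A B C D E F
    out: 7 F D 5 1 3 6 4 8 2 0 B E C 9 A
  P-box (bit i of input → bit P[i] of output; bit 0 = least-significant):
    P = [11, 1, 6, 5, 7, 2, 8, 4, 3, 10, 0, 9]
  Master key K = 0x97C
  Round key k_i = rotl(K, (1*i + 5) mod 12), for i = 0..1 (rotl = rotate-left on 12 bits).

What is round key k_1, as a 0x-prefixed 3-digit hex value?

K = 0x97C
k_0 = rotl(K, (1*0+5) mod 12) = rotl(K, 5) = 0xF92
k_1 = rotl(K, (1*1+5) mod 12) = rotl(K, 6) = 0xF25

0xF25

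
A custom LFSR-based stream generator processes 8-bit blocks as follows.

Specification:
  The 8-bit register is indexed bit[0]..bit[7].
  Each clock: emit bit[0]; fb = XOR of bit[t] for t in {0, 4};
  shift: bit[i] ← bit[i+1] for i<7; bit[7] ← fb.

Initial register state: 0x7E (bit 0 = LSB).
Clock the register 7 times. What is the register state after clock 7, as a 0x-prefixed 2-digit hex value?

0xD2

reg_0 = 0x7E
clock 1: out=0, reg = 0xBF
clock 2: out=1, reg = 0x5F
clock 3: out=1, reg = 0x2F
clock 4: out=1, reg = 0x97
clock 5: out=1, reg = 0x4B
clock 6: out=1, reg = 0xA5
clock 7: out=1, reg = 0xD2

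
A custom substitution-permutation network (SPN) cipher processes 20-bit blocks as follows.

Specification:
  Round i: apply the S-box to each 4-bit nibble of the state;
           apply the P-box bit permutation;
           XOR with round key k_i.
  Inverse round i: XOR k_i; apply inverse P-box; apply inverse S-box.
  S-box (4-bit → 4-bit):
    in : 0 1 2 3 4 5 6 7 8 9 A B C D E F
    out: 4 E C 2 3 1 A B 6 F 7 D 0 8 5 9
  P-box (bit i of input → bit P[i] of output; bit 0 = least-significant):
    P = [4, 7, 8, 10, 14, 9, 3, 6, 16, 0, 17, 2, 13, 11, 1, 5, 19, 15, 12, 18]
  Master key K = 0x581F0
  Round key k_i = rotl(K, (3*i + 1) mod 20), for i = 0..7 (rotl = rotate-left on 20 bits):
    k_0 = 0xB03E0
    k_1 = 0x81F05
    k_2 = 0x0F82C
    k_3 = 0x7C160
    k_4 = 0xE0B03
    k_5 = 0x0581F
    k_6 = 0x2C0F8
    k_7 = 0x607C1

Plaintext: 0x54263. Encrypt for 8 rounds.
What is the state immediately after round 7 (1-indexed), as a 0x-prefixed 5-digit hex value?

s_0 = plaintext = 0x54263
s_1 = Round(s_0, k_0) = 0x12924
s_2 = Round(s_1, k_1) = 0xF8FFA
s_3 = Round(s_2, k_2) = 0xDB1FA
s_4 = Round(s_3, k_3) = 0x1A097
s_5 = Round(s_4, k_4) = 0x8F5D9
s_6 = Round(s_5, k_5) = 0x1EDEF
s_7 = Round(s_6, k_6) = 0x634E6
s_8 = Round(s_7, k_7) = 0x3CB48

0x634E6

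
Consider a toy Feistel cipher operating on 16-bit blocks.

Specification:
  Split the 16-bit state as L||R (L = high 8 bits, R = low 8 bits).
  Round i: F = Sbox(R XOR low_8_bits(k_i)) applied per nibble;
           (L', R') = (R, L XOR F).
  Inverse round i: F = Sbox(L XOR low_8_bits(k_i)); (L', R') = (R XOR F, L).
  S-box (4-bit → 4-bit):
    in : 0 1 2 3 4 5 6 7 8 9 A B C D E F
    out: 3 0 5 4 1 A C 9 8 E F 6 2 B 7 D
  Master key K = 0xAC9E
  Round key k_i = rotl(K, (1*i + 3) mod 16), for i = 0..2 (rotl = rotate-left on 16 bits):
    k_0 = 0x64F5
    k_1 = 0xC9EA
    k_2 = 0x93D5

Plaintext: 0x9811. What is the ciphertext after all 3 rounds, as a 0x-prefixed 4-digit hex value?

0x253A

s_0 = plaintext = 0x9811
s_1 = Round(s_0, k_0) = 0x11E9
s_2 = Round(s_1, k_1) = 0xE925
s_3 = Round(s_2, k_2) = 0x253A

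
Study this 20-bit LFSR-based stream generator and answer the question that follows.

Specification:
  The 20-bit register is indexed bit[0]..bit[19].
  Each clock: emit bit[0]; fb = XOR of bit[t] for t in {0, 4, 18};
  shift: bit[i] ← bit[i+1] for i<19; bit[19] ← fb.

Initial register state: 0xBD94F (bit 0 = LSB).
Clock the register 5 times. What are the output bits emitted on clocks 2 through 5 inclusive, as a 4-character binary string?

reg_0 = 0xBD94F
clock 1: out=1, reg = 0xDECA7
clock 2: out=1, reg = 0x6F653
clock 3: out=1, reg = 0xB7B29
clock 4: out=1, reg = 0xDBD94
clock 5: out=0, reg = 0x6DECA

1110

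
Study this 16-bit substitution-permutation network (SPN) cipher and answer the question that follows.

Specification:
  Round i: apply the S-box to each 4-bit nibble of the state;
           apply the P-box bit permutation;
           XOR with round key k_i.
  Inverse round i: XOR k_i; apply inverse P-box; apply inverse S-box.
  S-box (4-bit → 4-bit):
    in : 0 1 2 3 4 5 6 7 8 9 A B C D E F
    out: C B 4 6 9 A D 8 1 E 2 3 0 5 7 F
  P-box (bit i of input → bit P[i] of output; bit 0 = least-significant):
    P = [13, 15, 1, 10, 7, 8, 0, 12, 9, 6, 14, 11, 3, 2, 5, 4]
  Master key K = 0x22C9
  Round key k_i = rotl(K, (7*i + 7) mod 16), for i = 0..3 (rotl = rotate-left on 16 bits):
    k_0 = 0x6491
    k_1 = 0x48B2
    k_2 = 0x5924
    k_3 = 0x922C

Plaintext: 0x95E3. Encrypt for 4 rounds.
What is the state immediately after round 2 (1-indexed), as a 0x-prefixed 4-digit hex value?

0x3E1D

s_0 = plaintext = 0x95E3
s_1 = Round(s_0, k_0) = 0xED66
s_2 = Round(s_1, k_1) = 0x3E1D
s_3 = Round(s_2, k_2) = 0x2AC2
s_4 = Round(s_3, k_3) = 0x924E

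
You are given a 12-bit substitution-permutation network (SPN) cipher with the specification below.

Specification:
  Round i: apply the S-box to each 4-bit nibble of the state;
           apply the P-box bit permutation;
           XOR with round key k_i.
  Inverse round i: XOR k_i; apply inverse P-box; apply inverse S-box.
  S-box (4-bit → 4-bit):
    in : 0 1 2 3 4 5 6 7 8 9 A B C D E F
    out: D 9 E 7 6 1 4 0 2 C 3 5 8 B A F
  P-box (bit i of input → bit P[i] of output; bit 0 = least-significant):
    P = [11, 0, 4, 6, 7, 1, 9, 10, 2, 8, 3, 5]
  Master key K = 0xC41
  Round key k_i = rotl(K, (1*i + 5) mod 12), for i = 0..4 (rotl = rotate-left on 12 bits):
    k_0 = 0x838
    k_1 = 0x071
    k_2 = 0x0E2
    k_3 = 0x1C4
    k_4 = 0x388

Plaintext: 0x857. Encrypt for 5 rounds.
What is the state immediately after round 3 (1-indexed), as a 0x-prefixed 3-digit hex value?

0x549

s_0 = plaintext = 0x857
s_1 = Round(s_0, k_0) = 0x9B8
s_2 = Round(s_1, k_1) = 0x2D8
s_3 = Round(s_2, k_2) = 0x549
s_4 = Round(s_3, k_3) = 0x392
s_5 = Round(s_4, k_4) = 0x4D5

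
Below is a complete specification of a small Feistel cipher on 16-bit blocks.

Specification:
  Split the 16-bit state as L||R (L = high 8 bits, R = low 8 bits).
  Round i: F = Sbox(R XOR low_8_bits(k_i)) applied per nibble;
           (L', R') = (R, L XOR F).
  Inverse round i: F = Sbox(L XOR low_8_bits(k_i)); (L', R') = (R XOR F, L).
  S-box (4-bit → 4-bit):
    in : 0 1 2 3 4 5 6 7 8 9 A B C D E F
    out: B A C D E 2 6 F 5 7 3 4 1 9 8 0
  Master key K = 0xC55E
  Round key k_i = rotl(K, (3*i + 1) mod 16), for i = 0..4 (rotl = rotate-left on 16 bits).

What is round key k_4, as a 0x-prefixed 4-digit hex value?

K = 0xC55E
k_0 = rotl(K, (3*0+1) mod 16) = rotl(K, 1) = 0x8ABD
k_1 = rotl(K, (3*1+1) mod 16) = rotl(K, 4) = 0x55EC
k_2 = rotl(K, (3*2+1) mod 16) = rotl(K, 7) = 0xAF62
k_3 = rotl(K, (3*3+1) mod 16) = rotl(K, 10) = 0x7B15
k_4 = rotl(K, (3*4+1) mod 16) = rotl(K, 13) = 0xD8AB

0xD8AB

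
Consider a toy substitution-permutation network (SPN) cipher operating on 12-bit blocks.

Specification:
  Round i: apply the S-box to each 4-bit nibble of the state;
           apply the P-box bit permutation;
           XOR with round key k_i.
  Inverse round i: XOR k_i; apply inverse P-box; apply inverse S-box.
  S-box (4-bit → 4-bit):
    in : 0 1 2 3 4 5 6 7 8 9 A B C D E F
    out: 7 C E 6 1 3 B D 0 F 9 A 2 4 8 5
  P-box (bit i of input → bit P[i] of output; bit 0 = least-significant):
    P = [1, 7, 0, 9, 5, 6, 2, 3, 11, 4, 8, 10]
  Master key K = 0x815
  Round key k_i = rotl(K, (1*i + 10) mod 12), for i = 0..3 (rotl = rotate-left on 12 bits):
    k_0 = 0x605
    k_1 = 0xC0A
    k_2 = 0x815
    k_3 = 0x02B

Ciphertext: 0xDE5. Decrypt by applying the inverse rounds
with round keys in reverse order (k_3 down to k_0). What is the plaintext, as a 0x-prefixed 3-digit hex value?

s_0 = ciphertext = 0xDE5
s_1 = InvRound(s_0, k_3) = 0x725
s_2 = InvRound(s_1, k_2) = 0x94E
s_3 = InvRound(s_2, k_1) = 0x138
s_4 = InvRound(s_3, k_0) = 0x271

0x271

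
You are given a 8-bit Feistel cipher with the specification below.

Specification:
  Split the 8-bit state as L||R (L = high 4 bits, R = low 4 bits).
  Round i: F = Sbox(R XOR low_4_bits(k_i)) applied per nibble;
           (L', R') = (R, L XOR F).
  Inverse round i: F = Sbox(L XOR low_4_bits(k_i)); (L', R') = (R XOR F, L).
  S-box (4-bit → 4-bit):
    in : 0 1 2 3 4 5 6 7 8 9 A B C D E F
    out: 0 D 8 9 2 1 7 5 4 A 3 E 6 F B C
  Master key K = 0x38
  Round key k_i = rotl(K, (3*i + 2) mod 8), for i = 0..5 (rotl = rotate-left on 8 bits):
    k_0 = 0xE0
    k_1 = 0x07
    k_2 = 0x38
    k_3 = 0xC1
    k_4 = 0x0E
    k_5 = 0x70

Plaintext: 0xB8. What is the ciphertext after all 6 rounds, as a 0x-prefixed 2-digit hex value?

s_0 = plaintext = 0xB8
s_1 = Round(s_0, k_0) = 0x8F
s_2 = Round(s_1, k_1) = 0xFC
s_3 = Round(s_2, k_2) = 0xCD
s_4 = Round(s_3, k_3) = 0xDA
s_5 = Round(s_4, k_4) = 0xAF
s_6 = Round(s_5, k_5) = 0xF6

0xF6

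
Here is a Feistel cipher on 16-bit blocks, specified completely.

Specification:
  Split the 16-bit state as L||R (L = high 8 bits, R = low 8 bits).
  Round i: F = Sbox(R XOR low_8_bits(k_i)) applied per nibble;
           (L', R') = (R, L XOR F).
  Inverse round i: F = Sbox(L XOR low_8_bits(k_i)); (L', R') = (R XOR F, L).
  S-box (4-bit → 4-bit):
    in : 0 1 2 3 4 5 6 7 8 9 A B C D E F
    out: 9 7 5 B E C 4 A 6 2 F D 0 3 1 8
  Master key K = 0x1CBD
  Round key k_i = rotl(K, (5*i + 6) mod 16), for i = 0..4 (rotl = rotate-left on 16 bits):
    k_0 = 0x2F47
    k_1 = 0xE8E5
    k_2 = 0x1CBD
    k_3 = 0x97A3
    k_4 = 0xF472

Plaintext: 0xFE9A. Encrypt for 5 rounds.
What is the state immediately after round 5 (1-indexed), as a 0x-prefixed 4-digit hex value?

s_0 = plaintext = 0xFE9A
s_1 = Round(s_0, k_0) = 0x9ACD
s_2 = Round(s_1, k_1) = 0xCDCC
s_3 = Round(s_2, k_2) = 0xCC6A
s_4 = Round(s_3, k_3) = 0x6ACE
s_5 = Round(s_4, k_4) = 0xCEBA

0xCEBA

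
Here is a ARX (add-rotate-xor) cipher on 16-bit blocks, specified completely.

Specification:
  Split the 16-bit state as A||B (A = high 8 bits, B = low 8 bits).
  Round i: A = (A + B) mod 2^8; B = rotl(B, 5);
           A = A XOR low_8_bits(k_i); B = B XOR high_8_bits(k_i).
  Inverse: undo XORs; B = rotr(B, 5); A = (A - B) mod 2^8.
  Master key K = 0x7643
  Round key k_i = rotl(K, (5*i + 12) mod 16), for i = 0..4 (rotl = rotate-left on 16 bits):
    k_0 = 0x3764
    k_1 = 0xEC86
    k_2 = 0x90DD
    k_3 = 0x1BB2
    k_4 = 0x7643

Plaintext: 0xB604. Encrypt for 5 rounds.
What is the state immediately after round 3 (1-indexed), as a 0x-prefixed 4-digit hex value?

0xF0D3

s_0 = plaintext = 0xB604
s_1 = Round(s_0, k_0) = 0xDEB7
s_2 = Round(s_1, k_1) = 0x131A
s_3 = Round(s_2, k_2) = 0xF0D3
s_4 = Round(s_3, k_3) = 0x7161
s_5 = Round(s_4, k_4) = 0x915A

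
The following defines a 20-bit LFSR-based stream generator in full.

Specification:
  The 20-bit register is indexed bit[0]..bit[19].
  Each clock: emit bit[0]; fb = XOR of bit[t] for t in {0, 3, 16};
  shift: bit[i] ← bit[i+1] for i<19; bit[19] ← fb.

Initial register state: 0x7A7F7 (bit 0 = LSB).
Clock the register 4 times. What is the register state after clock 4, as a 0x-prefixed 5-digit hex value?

reg_0 = 0x7A7F7
clock 1: out=1, reg = 0x3D3FB
clock 2: out=1, reg = 0x9E9FD
clock 3: out=1, reg = 0xCF4FE
clock 4: out=0, reg = 0xE7A7F

0xE7A7F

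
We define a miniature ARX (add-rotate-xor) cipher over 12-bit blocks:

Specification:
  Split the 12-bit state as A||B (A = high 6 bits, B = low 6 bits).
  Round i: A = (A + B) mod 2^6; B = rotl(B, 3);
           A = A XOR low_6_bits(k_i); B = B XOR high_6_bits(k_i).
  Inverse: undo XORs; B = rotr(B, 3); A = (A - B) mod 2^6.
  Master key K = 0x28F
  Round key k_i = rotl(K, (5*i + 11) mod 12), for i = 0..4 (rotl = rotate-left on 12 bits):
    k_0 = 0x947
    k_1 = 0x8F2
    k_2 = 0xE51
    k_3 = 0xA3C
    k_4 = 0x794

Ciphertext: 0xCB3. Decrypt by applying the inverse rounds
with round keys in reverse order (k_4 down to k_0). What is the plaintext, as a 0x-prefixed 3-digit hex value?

s_0 = ciphertext = 0xCB3
s_1 = InvRound(s_0, k_4) = 0xE6D
s_2 = InvRound(s_1, k_3) = 0x768
s_3 = InvRound(s_2, k_2) = 0x08A
s_4 = InvRound(s_3, k_1) = 0x8CD
s_5 = InvRound(s_4, k_0) = 0x7C5

0x7C5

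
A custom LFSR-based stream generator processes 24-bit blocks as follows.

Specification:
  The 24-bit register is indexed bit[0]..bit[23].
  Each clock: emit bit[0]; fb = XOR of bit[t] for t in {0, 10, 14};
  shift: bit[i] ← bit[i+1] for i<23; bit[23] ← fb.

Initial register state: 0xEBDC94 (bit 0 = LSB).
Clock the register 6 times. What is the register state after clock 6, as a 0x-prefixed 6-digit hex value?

reg_0 = 0xEBDC94
clock 1: out=0, reg = 0x75EE4A
clock 2: out=0, reg = 0x3AF725
clock 3: out=1, reg = 0x9D7B92
clock 4: out=0, reg = 0xCEBDC9
clock 5: out=1, reg = 0x675EE4
clock 6: out=0, reg = 0x33AF72

0x33AF72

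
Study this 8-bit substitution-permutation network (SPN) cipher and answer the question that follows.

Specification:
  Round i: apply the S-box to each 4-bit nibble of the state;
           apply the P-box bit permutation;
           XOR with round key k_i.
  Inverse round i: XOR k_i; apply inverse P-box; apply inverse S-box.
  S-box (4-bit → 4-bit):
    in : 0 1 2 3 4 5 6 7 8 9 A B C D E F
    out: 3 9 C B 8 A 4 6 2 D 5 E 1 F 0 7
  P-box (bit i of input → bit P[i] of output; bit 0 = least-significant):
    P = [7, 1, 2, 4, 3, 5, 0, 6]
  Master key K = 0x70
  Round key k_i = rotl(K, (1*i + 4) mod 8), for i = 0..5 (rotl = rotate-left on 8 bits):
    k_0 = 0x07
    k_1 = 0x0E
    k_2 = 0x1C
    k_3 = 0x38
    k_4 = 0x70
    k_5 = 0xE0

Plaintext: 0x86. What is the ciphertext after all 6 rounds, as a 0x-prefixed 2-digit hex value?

s_0 = plaintext = 0x86
s_1 = Round(s_0, k_0) = 0x23
s_2 = Round(s_1, k_1) = 0xDD
s_3 = Round(s_2, k_2) = 0xE3
s_4 = Round(s_3, k_3) = 0xAA
s_5 = Round(s_4, k_4) = 0xFD
s_6 = Round(s_5, k_5) = 0x5F

0x5F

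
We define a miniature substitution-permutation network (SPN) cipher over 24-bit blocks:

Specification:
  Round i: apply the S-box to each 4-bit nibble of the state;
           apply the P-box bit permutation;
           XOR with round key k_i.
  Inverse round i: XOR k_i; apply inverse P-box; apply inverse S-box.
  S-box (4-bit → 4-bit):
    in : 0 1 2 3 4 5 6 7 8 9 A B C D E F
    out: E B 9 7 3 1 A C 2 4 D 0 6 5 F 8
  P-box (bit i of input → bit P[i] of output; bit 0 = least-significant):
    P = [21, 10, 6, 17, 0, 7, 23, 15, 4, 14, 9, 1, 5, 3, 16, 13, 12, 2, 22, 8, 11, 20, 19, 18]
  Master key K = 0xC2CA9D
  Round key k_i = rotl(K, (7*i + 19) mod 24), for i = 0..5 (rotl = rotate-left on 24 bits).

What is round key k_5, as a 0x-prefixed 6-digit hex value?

0xB2A770

K = 0xC2CA9D
k_0 = rotl(K, (7*0+19) mod 24) = rotl(K, 19) = 0xEE1654
k_1 = rotl(K, (7*1+19) mod 24) = rotl(K, 2) = 0x0B2A77
k_2 = rotl(K, (7*2+19) mod 24) = rotl(K, 9) = 0x953B85
k_3 = rotl(K, (7*3+19) mod 24) = rotl(K, 16) = 0x9DC2CA
k_4 = rotl(K, (7*4+19) mod 24) = rotl(K, 23) = 0xE1654E
k_5 = rotl(K, (7*5+19) mod 24) = rotl(K, 6) = 0xB2A770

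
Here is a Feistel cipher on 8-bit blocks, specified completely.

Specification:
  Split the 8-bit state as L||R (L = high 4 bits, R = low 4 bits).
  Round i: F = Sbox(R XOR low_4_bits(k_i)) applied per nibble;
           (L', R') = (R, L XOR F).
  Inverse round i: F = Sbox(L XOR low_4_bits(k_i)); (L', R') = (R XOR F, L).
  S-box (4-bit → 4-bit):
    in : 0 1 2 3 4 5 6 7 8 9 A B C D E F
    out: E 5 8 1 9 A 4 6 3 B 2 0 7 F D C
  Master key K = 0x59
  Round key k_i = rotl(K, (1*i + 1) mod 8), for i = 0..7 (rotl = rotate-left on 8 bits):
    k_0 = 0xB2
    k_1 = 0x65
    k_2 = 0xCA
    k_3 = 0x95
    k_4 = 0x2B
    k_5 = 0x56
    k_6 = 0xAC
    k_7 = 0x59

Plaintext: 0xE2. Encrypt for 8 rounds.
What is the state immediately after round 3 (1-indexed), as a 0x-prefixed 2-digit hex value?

s_0 = plaintext = 0xE2
s_1 = Round(s_0, k_0) = 0x20
s_2 = Round(s_1, k_1) = 0x08
s_3 = Round(s_2, k_2) = 0x88
s_4 = Round(s_3, k_3) = 0x87
s_5 = Round(s_4, k_4) = 0x7F
s_6 = Round(s_5, k_5) = 0xFC
s_7 = Round(s_6, k_6) = 0xC1
s_8 = Round(s_7, k_7) = 0x1F

0x88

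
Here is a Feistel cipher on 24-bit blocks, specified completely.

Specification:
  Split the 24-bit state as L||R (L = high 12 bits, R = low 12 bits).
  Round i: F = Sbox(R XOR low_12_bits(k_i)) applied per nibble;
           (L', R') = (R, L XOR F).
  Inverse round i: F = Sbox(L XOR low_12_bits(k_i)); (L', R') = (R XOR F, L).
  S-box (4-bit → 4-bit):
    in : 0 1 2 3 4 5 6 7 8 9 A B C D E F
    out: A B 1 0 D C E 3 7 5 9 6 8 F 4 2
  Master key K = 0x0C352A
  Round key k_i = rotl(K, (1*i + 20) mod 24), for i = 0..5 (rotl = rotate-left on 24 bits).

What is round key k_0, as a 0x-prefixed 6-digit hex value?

K = 0x0C352A
k_0 = rotl(K, (1*0+20) mod 24) = rotl(K, 20) = 0xA0C352

0xA0C352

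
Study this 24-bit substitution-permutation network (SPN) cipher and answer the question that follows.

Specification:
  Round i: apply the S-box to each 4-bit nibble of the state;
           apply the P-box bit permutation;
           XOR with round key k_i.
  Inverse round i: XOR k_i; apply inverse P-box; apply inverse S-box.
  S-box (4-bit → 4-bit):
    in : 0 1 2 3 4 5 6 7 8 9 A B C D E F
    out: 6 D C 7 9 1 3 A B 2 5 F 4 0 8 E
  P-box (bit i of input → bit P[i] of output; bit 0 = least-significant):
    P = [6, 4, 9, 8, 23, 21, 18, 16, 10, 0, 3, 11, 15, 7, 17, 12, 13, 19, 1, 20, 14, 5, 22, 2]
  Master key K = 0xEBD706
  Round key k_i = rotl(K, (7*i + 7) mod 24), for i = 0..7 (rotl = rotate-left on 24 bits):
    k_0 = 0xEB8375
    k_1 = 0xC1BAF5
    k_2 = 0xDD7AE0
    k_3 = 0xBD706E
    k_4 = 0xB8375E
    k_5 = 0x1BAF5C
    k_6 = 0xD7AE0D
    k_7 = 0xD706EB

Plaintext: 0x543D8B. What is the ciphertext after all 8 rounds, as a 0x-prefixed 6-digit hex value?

0x32A61B

s_0 = plaintext = 0x543D8B
s_1 = Round(s_0, k_0) = 0x5860A5
s_2 = Round(s_1, k_1) = 0x5D5A3C
s_3 = Round(s_2, k_2) = 0x79BCE8
s_4 = Round(s_3, k_3) = 0xB6E192
s_5 = Round(s_4, k_4) = 0xD04872
s_6 = Round(s_5, k_5) = 0x32305F
s_7 = Round(s_6, k_6) = 0x056DB6
s_8 = Round(s_7, k_7) = 0x32A61B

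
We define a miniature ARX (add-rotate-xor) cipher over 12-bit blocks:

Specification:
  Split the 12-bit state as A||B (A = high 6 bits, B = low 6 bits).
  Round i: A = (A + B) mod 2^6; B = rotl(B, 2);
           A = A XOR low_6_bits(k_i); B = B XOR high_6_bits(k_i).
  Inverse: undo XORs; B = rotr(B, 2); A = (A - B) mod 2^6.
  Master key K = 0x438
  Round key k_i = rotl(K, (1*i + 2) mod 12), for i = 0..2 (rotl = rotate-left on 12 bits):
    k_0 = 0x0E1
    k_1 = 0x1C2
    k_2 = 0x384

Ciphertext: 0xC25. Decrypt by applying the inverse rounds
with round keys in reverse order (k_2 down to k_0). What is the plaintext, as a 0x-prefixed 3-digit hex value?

s_0 = ciphertext = 0xC25
s_1 = InvRound(s_0, k_2) = 0xEBA
s_2 = InvRound(s_1, k_1) = 0x65F
s_3 = InvRound(s_2, k_0) = 0xC47

0xC47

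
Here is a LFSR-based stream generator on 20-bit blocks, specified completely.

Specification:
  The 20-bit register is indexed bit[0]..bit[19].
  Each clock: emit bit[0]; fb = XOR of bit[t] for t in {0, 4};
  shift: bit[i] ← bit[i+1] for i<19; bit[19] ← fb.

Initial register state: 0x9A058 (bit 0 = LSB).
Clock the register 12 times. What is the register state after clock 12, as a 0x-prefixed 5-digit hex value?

reg_0 = 0x9A058
clock 1: out=0, reg = 0xCD02C
clock 2: out=0, reg = 0x66816
clock 3: out=0, reg = 0xB340B
clock 4: out=1, reg = 0xD9A05
clock 5: out=1, reg = 0xECD02
clock 6: out=0, reg = 0x76681
clock 7: out=1, reg = 0xBB340
clock 8: out=0, reg = 0x5D9A0
clock 9: out=0, reg = 0x2ECD0
clock 10: out=0, reg = 0x97668
clock 11: out=0, reg = 0x4BB34
clock 12: out=0, reg = 0xA5D9A

0xA5D9A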